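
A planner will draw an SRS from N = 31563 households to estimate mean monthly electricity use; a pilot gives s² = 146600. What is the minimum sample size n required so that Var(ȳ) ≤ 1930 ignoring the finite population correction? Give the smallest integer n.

76

Without fpc, n₀ = s²/D = 146600/1930 = 75.9585.
Rounding up, n = 76.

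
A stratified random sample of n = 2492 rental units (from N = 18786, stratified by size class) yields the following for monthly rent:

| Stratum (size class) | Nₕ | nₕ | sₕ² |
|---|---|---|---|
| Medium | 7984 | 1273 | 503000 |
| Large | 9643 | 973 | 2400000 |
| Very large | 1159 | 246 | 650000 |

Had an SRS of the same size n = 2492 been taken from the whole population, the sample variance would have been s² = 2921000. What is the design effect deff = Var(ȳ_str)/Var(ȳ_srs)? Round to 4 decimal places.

0.6416

Var(ȳ_str) = Σ Wₕ²(1−fₕ)sₕ²/nₕ with Wₕ = Nₕ/18786:
  Medium: (7984/18786)²·(1−1273/7984)·503000/1273 = 59.989979
  Large: (9643/18786)²·(1−973/9643)·2400000/973 = 584.33383
  Very large: (1159/18786)²·(1−246/1159)·650000/246 = 7.9225288
  → Var(ȳ_str) = 652.24634.
Var(ȳ_srs) = (1 − 2492/18786)·2921000/2492 = 1016.6628.
deff = 652.24634 / 1016.6628 = 0.6416.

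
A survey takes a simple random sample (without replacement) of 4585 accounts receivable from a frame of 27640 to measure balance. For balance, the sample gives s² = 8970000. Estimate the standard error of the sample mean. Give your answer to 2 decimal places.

40.40

Under SRS without replacement, Var(ȳ) = (1 − f)·s²/n with f = n/N = 4585/27640 = 0.16588278.
Var(ȳ) = (1 − 0.16588278)·8970000/4585 = 0.83411722·1956.3795 = 1631.8498.
SE(ȳ) = √(1631.8498) = 40.40.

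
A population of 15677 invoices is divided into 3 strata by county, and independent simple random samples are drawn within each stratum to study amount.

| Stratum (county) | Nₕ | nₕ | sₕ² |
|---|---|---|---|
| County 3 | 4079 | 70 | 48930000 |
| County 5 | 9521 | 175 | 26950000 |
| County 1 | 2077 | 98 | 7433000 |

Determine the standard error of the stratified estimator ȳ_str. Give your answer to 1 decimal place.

Var(ȳ_str) = Σₕ Wₕ²(1 − fₕ)sₕ²/nₕ with Wₕ = Nₕ/N, N = 15677.
County 3: Wₕ = 0.26019009; term = 0.26019009²·(1 − 0.01716107)·48930000/70 = 46509.43.
County 5: Wₕ = 0.60732283; term = 0.60732283²·(1 − 0.01838042)·26950000/175 = 55757.481.
County 1: Wₕ = 0.13248708; term = 0.13248708²·(1 − 0.04718344)·7433000/98 = 1268.5116.
Sum = 103535.42.
SE = √(103535.42) = 321.8.

321.8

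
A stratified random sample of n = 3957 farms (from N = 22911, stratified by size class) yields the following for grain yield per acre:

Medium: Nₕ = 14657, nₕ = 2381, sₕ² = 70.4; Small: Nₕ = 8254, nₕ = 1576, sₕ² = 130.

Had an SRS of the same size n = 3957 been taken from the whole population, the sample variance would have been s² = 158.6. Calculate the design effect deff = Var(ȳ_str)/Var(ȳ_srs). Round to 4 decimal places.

Var(ȳ_str) = Σ Wₕ²(1−fₕ)sₕ²/nₕ with Wₕ = Nₕ/22911:
  Medium: (14657/22911)²·(1−2381/14657)·70.4/2381 = 0.010135079
  Small: (8254/22911)²·(1−1576/8254)·130/1576 = 0.0086618354
  → Var(ȳ_str) = 0.018796914.
Var(ȳ_srs) = (1 − 3957/22911)·158.6/3957 = 0.03315843.
deff = 0.018796914 / 0.03315843 = 0.5669.

0.5669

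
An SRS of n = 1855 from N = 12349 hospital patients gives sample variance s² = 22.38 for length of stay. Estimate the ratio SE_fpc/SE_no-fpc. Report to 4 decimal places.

0.9218

f = n/N = 1855/12349 = 0.15021459.
SE_no-fpc = √(s²/n) = 0.10983938; SE_fpc = √((1−f)s²/n) = 0.10125412.
Ratio = √(1−f) = 0.92183806.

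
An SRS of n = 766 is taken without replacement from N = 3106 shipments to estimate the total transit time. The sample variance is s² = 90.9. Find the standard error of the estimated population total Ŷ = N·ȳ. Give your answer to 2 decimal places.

Var(Ŷ) = N²·Var(ȳ) = N²·(1 − n/N)·s²/n.
f = 766/3106 = 0.24661945; Var(ȳ) = 0.75338055·90.9/766 = 0.08940247.
Var(Ŷ) = 3106² · 0.08940247 = 862486.73.
SE(Ŷ) = √(862486.73) = 928.70.

928.70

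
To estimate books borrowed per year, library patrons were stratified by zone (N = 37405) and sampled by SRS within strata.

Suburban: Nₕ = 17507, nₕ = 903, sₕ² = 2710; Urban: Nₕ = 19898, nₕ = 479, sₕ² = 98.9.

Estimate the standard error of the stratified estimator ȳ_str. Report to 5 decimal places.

0.82495

Var(ȳ_str) = Σₕ Wₕ²(1 − fₕ)sₕ²/nₕ with Wₕ = Nₕ/N, N = 37405.
Suburban: Wₕ = 0.46803903; term = 0.46803903²·(1 − 0.05157937)·2710/903 = 0.62351467.
Urban: Wₕ = 0.53196097; term = 0.53196097²·(1 − 0.02407277)·98.9/479 = 0.057021383.
Sum = 0.68053605.
SE = √(0.68053605) = 0.82495.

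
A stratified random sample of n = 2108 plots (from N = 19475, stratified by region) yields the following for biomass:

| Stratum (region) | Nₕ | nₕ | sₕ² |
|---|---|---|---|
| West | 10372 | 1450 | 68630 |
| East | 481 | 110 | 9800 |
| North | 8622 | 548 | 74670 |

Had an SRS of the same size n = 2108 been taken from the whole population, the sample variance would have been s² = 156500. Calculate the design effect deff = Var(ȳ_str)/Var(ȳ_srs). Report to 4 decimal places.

0.5528

Var(ȳ_str) = Σ Wₕ²(1−fₕ)sₕ²/nₕ with Wₕ = Nₕ/19475:
  West: (10372/19475)²·(1−1450/10372)·68630/1450 = 11.54824
  East: (481/19475)²·(1−110/481)·9800/110 = 0.0419177
  North: (8622/19475)²·(1−548/8622)·74670/548 = 25.009639
  → Var(ȳ_str) = 36.599797.
Var(ȳ_srs) = (1 − 2108/19475)·156500/2108 = 66.205043.
deff = 36.599797 / 66.205043 = 0.5528.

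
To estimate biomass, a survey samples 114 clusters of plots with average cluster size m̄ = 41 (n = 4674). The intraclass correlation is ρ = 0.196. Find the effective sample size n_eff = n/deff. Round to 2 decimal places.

deff = 1 + (41 − 1)·0.196 = 1 + 7.84 = 8.84.
n_eff = 4674 / 8.84 = 528.73.

528.73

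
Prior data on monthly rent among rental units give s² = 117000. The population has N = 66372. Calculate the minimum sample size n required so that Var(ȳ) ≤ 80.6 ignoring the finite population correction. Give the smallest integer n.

1452

Without fpc, n₀ = s²/D = 117000/80.6 = 1451.6129.
Rounding up, n = 1452.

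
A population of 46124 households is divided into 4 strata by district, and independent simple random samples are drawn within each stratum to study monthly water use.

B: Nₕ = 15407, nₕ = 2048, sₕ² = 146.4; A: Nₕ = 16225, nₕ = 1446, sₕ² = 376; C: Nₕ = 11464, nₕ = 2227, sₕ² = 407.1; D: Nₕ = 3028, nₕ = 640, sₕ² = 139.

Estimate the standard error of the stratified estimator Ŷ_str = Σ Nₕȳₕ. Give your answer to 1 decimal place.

9899.1

Var(Ŷ_str) = Σₕ Nₕ²(1 − fₕ)sₕ²/nₕ.
B: 15407²·(1 − 2048/15407)·146.4/2048 = 1.4713065 × 10^7.
A: 16225²·(1 − 1446/16225)·376/1446 = 6.2351845 × 10^7.
C: 11464²·(1 − 2227/11464)·407.1/2227 = 1.9357444 × 10^7.
D: 3028²·(1 − 640/3028)·139/640 = 1.5704533 × 10^6.
Sum = 9.7992807 × 10^7.
SE = √(9.7992807 × 10^7) = 9899.1.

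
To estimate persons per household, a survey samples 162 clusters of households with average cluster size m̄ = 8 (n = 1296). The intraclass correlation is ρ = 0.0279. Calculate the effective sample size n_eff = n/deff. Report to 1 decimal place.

1084.2

deff = 1 + (8 − 1)·0.0279 = 1 + 0.1953 = 1.1953.
n_eff = 1296 / 1.1953 = 1084.2.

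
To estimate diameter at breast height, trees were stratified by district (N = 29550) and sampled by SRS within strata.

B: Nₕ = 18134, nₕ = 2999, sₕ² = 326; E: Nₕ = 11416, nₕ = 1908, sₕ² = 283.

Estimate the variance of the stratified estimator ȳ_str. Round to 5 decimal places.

0.05260

Var(ȳ_str) = Σₕ Wₕ²(1 − fₕ)sₕ²/nₕ with Wₕ = Nₕ/N, N = 29550.
B: Wₕ = 0.61367174; term = 0.61367174²·(1 − 0.16537995)·326/2999 = 0.034166634.
E: Wₕ = 0.38632826; term = 0.38632826²·(1 − 0.16713385)·283/1908 = 0.018437254.
Sum = 0.052603888.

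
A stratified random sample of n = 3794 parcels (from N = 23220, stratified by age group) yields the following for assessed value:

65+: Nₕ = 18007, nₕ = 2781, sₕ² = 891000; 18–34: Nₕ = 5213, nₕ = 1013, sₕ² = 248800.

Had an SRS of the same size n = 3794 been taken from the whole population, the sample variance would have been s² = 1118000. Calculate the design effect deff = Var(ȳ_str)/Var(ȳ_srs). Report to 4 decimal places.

0.7013

Var(ȳ_str) = Σ Wₕ²(1−fₕ)sₕ²/nₕ with Wₕ = Nₕ/23220:
  65+: (18007/23220)²·(1−2781/18007)·891000/2781 = 162.9219
  18–34: (5213/23220)²·(1−1013/5213)·248800/1013 = 9.973636
  → Var(ȳ_str) = 172.89554.
Var(ȳ_srs) = (1 − 3794/23220)·1118000/3794 = 246.52766.
deff = 172.89554 / 246.52766 = 0.7013.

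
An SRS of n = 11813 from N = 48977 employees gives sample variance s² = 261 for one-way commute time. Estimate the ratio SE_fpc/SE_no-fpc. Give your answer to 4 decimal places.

f = n/N = 11813/48977 = 0.24119485.
SE_no-fpc = √(s²/n) = 0.14864152; SE_fpc = √((1−f)s²/n) = 0.12948077.
Ratio = √(1−f) = 0.87109423.

0.8711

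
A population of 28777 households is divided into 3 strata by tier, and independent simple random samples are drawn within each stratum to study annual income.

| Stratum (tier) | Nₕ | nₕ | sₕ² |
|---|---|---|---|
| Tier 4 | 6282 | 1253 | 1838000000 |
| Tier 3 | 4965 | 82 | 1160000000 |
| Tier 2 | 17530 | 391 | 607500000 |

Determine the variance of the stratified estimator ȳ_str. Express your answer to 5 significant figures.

Var(ȳ_str) = Σₕ Wₕ²(1 − fₕ)sₕ²/nₕ with Wₕ = Nₕ/N, N = 28777.
Tier 4: Wₕ = 0.21829934; term = 0.21829934²·(1 − 0.19945877)·1838000000/1253 = 55960.678.
Tier 3: Wₕ = 0.17253362; term = 0.17253362²·(1 − 0.01651561)·1160000000/82 = 414151.35.
Tier 2: Wₕ = 0.60916704; term = 0.60916704²·(1 − 0.02230462)·607500000/391 = 563697.21.
Sum = 1.0338092 × 10^6.

1.0338 × 10^6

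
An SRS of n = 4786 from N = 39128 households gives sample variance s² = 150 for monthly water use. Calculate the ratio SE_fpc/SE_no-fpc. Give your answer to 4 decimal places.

0.9368

f = n/N = 4786/39128 = 0.12231650.
SE_no-fpc = √(s²/n) = 0.17703506; SE_fpc = √((1−f)s²/n) = 0.16585488.
Ratio = √(1−f) = 0.93684764.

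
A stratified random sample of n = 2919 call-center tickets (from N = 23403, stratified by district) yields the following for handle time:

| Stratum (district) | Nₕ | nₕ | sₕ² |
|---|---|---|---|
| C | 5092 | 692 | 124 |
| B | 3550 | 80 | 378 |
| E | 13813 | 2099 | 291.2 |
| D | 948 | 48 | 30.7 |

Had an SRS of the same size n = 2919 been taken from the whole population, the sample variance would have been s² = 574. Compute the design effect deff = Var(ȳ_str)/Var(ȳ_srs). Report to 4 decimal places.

0.9039

Var(ȳ_str) = Σ Wₕ²(1−fₕ)sₕ²/nₕ with Wₕ = Nₕ/23403:
  C: (5092/23403)²·(1−692/5092)·124/692 = 0.0073301624
  B: (3550/23403)²·(1−80/3550)·378/80 = 0.10627144
  E: (13813/23403)²·(1−2099/13813)·291.2/2099 = 0.040985392
  D: (948/23403)²·(1−48/948)·30.7/48 = 9.9633393 × 10^-4
  → Var(ȳ_str) = 0.15558333.
Var(ȳ_srs) = (1 − 2919/23403)·574/2919 = 0.17211592.
deff = 0.15558333 / 0.17211592 = 0.9039.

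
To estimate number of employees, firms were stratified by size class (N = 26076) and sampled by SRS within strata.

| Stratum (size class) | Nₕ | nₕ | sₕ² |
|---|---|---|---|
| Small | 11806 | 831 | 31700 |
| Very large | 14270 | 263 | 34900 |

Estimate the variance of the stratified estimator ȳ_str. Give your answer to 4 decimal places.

Var(ȳ_str) = Σₕ Wₕ²(1 − fₕ)sₕ²/nₕ with Wₕ = Nₕ/N, N = 26076.
Small: Wₕ = 0.45275349; term = 0.45275349²·(1 − 0.07038794)·31700/831 = 7.2691495.
Very large: Wₕ = 0.54724651; term = 0.54724651²·(1 − 0.01843027)·34900/263 = 39.008283.
Sum = 46.277433.

46.2774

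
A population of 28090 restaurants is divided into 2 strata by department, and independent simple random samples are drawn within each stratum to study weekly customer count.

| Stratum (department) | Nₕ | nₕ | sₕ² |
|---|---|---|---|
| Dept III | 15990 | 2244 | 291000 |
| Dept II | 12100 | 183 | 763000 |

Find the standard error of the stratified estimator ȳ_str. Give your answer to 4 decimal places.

28.2501

Var(ȳ_str) = Σₕ Wₕ²(1 − fₕ)sₕ²/nₕ with Wₕ = Nₕ/N, N = 28090.
Dept III: Wₕ = 0.56924172; term = 0.56924172²·(1 − 0.14033771)·291000/2244 = 36.123636.
Dept II: Wₕ = 0.43075828; term = 0.43075828²·(1 − 0.01512397)·763000/183 = 761.94264.
Sum = 798.06628.
SE = √(798.06628) = 28.2501.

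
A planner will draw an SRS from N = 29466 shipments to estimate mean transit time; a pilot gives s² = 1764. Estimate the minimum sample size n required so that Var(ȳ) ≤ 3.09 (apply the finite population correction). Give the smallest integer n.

Without fpc, n₀ = s²/D = 1764/3.09 = 570.8738.
With fpc, (1 − n/N)·s²/n ≤ D requires n ≥ n₀/(1 + n₀/N) = 570.8738/(1 + 570.8738/29466) = 560.0239.
Rounding up, n = 561.

561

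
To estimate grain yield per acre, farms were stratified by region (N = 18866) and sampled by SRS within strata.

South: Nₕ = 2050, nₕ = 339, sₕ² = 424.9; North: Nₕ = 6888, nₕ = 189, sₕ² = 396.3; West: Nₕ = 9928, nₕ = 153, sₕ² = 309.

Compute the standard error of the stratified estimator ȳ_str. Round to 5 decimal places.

0.91370

Var(ȳ_str) = Σₕ Wₕ²(1 − fₕ)sₕ²/nₕ with Wₕ = Nₕ/N, N = 18866.
South: Wₕ = 0.10866108; term = 0.10866108²·(1 − 0.16536585)·424.9/339 = 0.012351828.
North: Wₕ = 0.36510124; term = 0.36510124²·(1 − 0.02743902)·396.3/189 = 0.27183522.
West: Wₕ = 0.52623768; term = 0.52623768²·(1 − 0.01541096)·309/153 = 0.55066303.
Sum = 0.83485008.
SE = √(0.83485008) = 0.91370.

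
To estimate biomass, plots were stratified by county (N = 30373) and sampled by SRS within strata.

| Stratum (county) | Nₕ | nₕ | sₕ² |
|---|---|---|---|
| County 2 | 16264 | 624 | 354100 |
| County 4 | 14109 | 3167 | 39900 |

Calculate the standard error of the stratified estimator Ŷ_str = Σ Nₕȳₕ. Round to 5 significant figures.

Var(Ŷ_str) = Σₕ Nₕ²(1 − fₕ)sₕ²/nₕ.
County 2: 16264²·(1 − 624/16264)·354100/624 = 1.4434623 × 10^11.
County 4: 14109²·(1 − 3167/14109)·39900/3167 = 1.9449918 × 10^9.
Sum = 1.4629122 × 10^11.
SE = √(1.4629122 × 10^11) = 382480.

382480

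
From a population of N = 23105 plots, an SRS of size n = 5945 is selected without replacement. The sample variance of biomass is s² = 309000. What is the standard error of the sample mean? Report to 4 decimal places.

Under SRS without replacement, Var(ȳ) = (1 − f)·s²/n with f = n/N = 5945/23105 = 0.25730361.
Var(ȳ) = (1 − 0.25730361)·309000/5945 = 0.74269639·51.976451 = 38.602722.
SE(ȳ) = √(38.602722) = 6.2131.

6.2131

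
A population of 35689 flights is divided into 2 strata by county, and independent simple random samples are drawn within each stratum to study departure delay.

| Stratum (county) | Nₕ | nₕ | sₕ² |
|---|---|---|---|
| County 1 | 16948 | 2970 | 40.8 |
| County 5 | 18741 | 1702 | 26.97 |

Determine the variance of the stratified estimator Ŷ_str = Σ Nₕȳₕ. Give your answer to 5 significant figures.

Var(Ŷ_str) = Σₕ Nₕ²(1 − fₕ)sₕ²/nₕ.
County 1: 16948²·(1 − 2970/16948)·40.8/2970 = 3.2543721 × 10^6.
County 5: 18741²·(1 − 1702/18741)·26.97/1702 = 5.0600902 × 10^6.
Sum = 8.3144623 × 10^6.

8.3145 × 10^6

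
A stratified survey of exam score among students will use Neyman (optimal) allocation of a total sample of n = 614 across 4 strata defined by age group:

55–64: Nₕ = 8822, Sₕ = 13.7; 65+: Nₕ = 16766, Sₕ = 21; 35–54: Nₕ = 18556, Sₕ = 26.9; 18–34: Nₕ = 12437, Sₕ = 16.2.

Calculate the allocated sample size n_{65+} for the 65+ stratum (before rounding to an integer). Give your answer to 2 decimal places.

184.21

Neyman allocation: nₕ = n·NₕSₕ / Σⱼ NⱼSⱼ.
Σ NⱼSⱼ = 8822·13.7 + 16766·21 + 18556·26.9 + 12437·16.2 = 1.1735832 × 10^6.
n_{65+} = 614·16766·21 / (1.1735832 × 10^6) = 184.21.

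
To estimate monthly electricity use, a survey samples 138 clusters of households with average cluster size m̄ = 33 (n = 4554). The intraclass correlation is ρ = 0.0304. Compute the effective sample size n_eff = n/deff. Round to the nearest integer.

2308

deff = 1 + (33 − 1)·0.0304 = 1 + 0.9728 = 1.9728.
n_eff = 4554 / 1.9728 = 2308.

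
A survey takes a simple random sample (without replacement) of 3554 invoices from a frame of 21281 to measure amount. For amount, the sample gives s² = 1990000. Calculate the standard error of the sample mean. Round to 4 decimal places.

21.5968

Under SRS without replacement, Var(ȳ) = (1 − f)·s²/n with f = n/N = 3554/21281 = 0.16700343.
Var(ȳ) = (1 − 0.16700343)·1990000/3554 = 0.83299657·559.93247 = 466.42183.
SE(ȳ) = √(466.42183) = 21.5968.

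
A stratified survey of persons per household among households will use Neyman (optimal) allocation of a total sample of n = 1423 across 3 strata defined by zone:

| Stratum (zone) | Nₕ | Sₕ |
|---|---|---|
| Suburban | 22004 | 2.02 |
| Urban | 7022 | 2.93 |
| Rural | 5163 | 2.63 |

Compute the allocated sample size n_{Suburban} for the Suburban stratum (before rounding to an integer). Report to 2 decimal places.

804.69

Neyman allocation: nₕ = n·NₕSₕ / Σⱼ NⱼSⱼ.
Σ NⱼSⱼ = 22004·2.02 + 7022·2.93 + 5163·2.63 = 78601.23.
n_{Suburban} = 1423·22004·2.02 / 78601.23 = 804.69.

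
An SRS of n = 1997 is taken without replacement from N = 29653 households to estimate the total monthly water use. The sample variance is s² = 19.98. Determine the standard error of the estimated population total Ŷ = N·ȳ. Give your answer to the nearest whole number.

2864

Var(Ŷ) = N²·Var(ȳ) = N²·(1 − n/N)·s²/n.
f = 1997/29653 = 0.06734563; Var(ȳ) = 0.93265437·19.98/1997 = 0.009331214.
Var(Ŷ) = 29653² · 0.009331214 = 8.2049403 × 10^6.
SE(Ŷ) = √(8.2049403 × 10^6) = 2864.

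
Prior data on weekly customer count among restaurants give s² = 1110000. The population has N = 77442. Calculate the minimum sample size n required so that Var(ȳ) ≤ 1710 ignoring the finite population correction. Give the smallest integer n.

650

Without fpc, n₀ = s²/D = 1110000/1710 = 649.1228.
Rounding up, n = 650.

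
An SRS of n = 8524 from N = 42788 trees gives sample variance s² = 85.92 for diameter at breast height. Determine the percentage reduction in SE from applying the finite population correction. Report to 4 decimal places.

10.5134

f = n/N = 8524/42788 = 0.19921473.
SE_no-fpc = √(s²/n) = 0.10039808; SE_fpc = √((1−f)s²/n) = 0.089842836.
Ratio = √(1−f) = 0.89486606. Reduction = 100·(1 − 0.89486606) = 10.5134%.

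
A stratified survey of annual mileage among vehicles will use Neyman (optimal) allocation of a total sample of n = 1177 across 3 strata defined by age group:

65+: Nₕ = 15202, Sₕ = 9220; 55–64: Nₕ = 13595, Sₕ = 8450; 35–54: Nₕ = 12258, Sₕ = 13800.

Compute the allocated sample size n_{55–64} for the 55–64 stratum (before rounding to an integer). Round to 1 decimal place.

Neyman allocation: nₕ = n·NₕSₕ / Σⱼ NⱼSⱼ.
Σ NⱼSⱼ = 15202·9220 + 13595·8450 + 12258·13800 = 4.2420059 × 10^8.
n_{55–64} = 1177·13595·8450 / (4.2420059 × 10^8) = 318.7.

318.7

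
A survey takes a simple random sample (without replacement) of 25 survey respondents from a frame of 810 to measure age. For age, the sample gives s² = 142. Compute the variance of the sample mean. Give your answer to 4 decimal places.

Under SRS without replacement, Var(ȳ) = (1 − f)·s²/n with f = n/N = 25/810 = 0.03086420.
Var(ȳ) = (1 − 0.03086420)·142/25 = 0.96913580·5.68 = 5.5046914.

5.5047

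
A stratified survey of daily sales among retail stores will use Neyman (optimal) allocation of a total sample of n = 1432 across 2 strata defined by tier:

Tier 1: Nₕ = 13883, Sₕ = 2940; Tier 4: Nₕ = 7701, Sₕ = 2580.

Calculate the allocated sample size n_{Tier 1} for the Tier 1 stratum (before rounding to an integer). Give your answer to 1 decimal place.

Neyman allocation: nₕ = n·NₕSₕ / Σⱼ NⱼSⱼ.
Σ NⱼSⱼ = 13883·2940 + 7701·2580 = 6.06846 × 10^7.
n_{Tier 1} = 1432·13883·2940 / (6.06846 × 10^7) = 963.2.

963.2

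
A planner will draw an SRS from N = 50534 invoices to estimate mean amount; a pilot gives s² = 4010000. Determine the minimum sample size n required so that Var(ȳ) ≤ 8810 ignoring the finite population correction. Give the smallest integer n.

456

Without fpc, n₀ = s²/D = 4010000/8810 = 455.1646.
Rounding up, n = 456.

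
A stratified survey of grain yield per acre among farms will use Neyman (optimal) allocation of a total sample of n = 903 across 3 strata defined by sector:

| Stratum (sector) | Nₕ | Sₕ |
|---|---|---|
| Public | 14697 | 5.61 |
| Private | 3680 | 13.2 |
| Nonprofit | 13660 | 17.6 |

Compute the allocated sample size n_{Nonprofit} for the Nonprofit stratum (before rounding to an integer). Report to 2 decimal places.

Neyman allocation: nₕ = n·NₕSₕ / Σⱼ NⱼSⱼ.
Σ NⱼSⱼ = 14697·5.61 + 3680·13.2 + 13660·17.6 = 371442.17.
n_{Nonprofit} = 903·13660·17.6 / 371442.17 = 584.47.

584.47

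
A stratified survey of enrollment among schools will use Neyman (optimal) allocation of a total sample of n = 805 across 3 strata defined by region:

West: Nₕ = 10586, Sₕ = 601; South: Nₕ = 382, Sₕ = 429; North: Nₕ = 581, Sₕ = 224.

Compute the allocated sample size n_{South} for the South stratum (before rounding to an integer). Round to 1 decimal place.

19.8

Neyman allocation: nₕ = n·NₕSₕ / Σⱼ NⱼSⱼ.
Σ NⱼSⱼ = 10586·601 + 382·429 + 581·224 = 6.656208 × 10^6.
n_{South} = 805·382·429 / (6.656208 × 10^6) = 19.8.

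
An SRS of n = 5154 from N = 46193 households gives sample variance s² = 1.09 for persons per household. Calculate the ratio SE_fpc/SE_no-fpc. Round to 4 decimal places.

0.9426

f = n/N = 5154/46193 = 0.11157535.
SE_no-fpc = √(s²/n) = 0.014542566; SE_fpc = √((1−f)s²/n) = 0.013707282.
Ratio = √(1−f) = 0.94256281.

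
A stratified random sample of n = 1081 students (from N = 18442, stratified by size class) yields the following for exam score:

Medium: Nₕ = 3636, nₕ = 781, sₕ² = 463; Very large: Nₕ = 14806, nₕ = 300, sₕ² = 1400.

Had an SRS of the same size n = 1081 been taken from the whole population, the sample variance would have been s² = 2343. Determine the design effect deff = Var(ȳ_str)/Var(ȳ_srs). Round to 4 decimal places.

1.4532

Var(ȳ_str) = Σ Wₕ²(1−fₕ)sₕ²/nₕ with Wₕ = Nₕ/18442:
  Medium: (3636/18442)²·(1−781/3636)·463/781 = 0.018094388
  Very large: (14806/18442)²·(1−300/14806)·1400/300 = 2.946973
  → Var(ȳ_str) = 2.9650674.
Var(ȳ_srs) = (1 − 1081/18442)·2343/1081 = 2.0403906.
deff = 2.9650674 / 2.0403906 = 1.4532.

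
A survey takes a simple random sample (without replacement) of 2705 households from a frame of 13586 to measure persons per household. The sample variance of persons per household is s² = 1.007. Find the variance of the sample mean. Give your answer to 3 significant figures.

Under SRS without replacement, Var(ȳ) = (1 − f)·s²/n with f = n/N = 2705/13586 = 0.19910202.
Var(ȳ) = (1 − 0.19910202)·1.007/2705 = 0.80089798·3.7227357 × 10^-4 = 2.9815315 × 10^-4.

2.98 × 10^-4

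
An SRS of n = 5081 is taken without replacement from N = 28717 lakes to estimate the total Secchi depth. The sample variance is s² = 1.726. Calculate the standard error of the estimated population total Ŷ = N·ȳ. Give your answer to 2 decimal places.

Var(Ŷ) = N²·Var(ȳ) = N²·(1 − n/N)·s²/n.
f = 5081/28717 = 0.17693352; Var(ȳ) = 0.82306648·1.726/5081 = 2.7959314 × 10^-4.
Var(Ŷ) = 28717² · (2.7959314 × 10^-4) = 230570.98.
SE(Ŷ) = √(230570.98) = 480.18.

480.18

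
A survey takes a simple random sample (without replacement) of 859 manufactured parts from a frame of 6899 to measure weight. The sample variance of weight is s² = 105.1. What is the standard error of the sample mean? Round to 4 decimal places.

0.3273

Under SRS without replacement, Var(ȳ) = (1 − f)·s²/n with f = n/N = 859/6899 = 0.12451080.
Var(ȳ) = (1 − 0.12451080)·105.1/859 = 0.87548920·0.12235157 = 0.10711748.
SE(ȳ) = √(0.10711748) = 0.3273.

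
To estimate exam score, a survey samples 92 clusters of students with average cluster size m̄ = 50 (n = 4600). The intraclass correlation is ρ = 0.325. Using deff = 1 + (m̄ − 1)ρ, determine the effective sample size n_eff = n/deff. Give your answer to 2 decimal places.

deff = 1 + (50 − 1)·0.325 = 1 + 15.925 = 16.925.
n_eff = 4600 / 16.925 = 271.79.

271.79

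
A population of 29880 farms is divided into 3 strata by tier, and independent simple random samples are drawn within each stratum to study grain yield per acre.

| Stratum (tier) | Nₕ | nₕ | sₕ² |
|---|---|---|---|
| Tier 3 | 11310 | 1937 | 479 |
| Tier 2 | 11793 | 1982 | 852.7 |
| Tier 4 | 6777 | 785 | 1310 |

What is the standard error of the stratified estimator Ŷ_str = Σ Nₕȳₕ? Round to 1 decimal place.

11989.9

Var(Ŷ_str) = Σₕ Nₕ²(1 − fₕ)sₕ²/nₕ.
Tier 3: 11310²·(1 − 1937/11310)·479/1937 = 2.6214834 × 10^7.
Tier 2: 11793²·(1 − 1982/11793)·852.7/1982 = 4.9777168 × 10^7.
Tier 4: 6777²·(1 − 785/6777)·1310/785 = 6.7765856 × 10^7.
Sum = 1.4375786 × 10^8.
SE = √(1.4375786 × 10^8) = 11989.9.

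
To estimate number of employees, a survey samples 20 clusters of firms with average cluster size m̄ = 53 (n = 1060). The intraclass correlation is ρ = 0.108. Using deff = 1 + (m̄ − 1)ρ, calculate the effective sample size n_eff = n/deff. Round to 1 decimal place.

deff = 1 + (53 − 1)·0.108 = 1 + 5.616 = 6.616.
n_eff = 1060 / 6.616 = 160.2.

160.2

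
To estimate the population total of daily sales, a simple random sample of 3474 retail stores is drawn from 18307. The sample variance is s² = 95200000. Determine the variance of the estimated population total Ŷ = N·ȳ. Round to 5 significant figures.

Var(Ŷ) = N²·Var(ȳ) = N²·(1 − n/N)·s²/n.
f = 3474/18307 = 0.18976348; Var(ȳ) = 0.81023652·95200000/3474 = 22203.373.
Var(Ŷ) = 18307² · 22203.373 = 7.4413772 × 10^12.

7.4414 × 10^12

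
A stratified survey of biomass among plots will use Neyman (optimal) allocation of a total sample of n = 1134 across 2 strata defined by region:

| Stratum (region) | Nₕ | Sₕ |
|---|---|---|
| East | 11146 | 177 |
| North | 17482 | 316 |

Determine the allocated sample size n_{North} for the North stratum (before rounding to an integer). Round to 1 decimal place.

Neyman allocation: nₕ = n·NₕSₕ / Σⱼ NⱼSⱼ.
Σ NⱼSⱼ = 11146·177 + 17482·316 = 7.497154 × 10^6.
n_{North} = 1134·17482·316 / (7.497154 × 10^6) = 835.6.

835.6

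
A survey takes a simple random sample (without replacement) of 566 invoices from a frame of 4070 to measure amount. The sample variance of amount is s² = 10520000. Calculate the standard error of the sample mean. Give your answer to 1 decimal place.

126.5

Under SRS without replacement, Var(ȳ) = (1 − f)·s²/n with f = n/N = 566/4070 = 0.13906634.
Var(ȳ) = (1 − 0.13906634)·10520000/566 = 0.86093366·18586.572 = 16001.806.
SE(ȳ) = √(16001.806) = 126.5.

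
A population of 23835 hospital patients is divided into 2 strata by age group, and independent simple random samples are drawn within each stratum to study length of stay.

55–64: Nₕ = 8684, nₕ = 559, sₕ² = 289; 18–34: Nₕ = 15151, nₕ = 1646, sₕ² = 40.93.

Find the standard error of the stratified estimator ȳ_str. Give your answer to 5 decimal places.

Var(ȳ_str) = Σₕ Wₕ²(1 − fₕ)sₕ²/nₕ with Wₕ = Nₕ/N, N = 23835.
55–64: Wₕ = 0.36433816; term = 0.36433816²·(1 − 0.06437126)·289/559 = 0.064209444.
18–34: Wₕ = 0.63566184; term = 0.63566184²·(1 − 0.10863969)·40.93/1646 = 0.0089560702.
Sum = 0.073165514.
SE = √(0.073165514) = 0.27049.

0.27049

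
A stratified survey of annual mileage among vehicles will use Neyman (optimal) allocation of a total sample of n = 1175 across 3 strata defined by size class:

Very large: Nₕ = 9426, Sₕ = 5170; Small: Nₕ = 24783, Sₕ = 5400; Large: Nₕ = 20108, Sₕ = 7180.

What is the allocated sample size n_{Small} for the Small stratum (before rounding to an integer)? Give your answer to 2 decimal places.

Neyman allocation: nₕ = n·NₕSₕ / Σⱼ NⱼSⱼ.
Σ NⱼSⱼ = 9426·5170 + 24783·5400 + 20108·7180 = 3.2693606 × 10^8.
n_{Small} = 1175·24783·5400 / (3.2693606 × 10^8) = 480.98.

480.98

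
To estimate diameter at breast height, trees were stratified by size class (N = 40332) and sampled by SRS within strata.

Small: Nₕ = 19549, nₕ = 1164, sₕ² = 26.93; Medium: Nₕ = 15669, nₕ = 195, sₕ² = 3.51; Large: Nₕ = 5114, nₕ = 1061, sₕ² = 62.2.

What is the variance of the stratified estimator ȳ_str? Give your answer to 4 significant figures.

Var(ȳ_str) = Σₕ Wₕ²(1 − fₕ)sₕ²/nₕ with Wₕ = Nₕ/N, N = 40332.
Small: Wₕ = 0.48470197; term = 0.48470197²·(1 − 0.05954269)·26.93/1164 = 0.0051117786.
Medium: Wₕ = 0.38850045; term = 0.38850045²·(1 − 0.01244496)·3.51/195 = 0.0026829765.
Large: Wₕ = 0.12679758; term = 0.12679758²·(1 − 0.20746969)·62.2/1061 = 7.469866 × 10^-4.
Sum = 0.0085417417.

0.008542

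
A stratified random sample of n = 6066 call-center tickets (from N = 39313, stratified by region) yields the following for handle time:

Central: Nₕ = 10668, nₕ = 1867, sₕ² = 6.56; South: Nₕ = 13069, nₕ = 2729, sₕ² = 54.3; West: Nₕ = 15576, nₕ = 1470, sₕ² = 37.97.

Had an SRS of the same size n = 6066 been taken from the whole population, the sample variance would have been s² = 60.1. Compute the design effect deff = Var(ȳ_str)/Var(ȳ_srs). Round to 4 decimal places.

0.6714

Var(ȳ_str) = Σ Wₕ²(1−fₕ)sₕ²/nₕ with Wₕ = Nₕ/39313:
  Central: (10668/39313)²·(1−1867/10668)·6.56/1867 = 2.1345296 × 10^-4
  South: (13069/39313)²·(1−2729/13069)·54.3/2729 = 0.0017397499
  West: (15576/39313)²·(1−1470/15576)·37.97/1470 = 0.0036720679
  → Var(ȳ_str) = 0.0056252708.
Var(ȳ_srs) = (1 − 6066/39313)·60.1/6066 = 0.0083789258.
deff = 0.0056252708 / 0.0083789258 = 0.6714.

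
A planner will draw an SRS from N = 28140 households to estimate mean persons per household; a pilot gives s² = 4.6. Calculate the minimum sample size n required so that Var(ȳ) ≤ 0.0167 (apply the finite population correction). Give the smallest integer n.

273

Without fpc, n₀ = s²/D = 4.6/0.0167 = 275.4491.
With fpc, (1 − n/N)·s²/n ≤ D requires n ≥ n₀/(1 + n₀/N) = 275.4491/(1 + 275.4491/28140) = 272.7790.
Rounding up, n = 273.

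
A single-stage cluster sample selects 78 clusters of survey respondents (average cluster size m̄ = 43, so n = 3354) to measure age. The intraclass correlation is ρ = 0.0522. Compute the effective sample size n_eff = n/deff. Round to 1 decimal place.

deff = 1 + (43 − 1)·0.0522 = 1 + 2.1924 = 3.1924.
n_eff = 3354 / 3.1924 = 1050.6.

1050.6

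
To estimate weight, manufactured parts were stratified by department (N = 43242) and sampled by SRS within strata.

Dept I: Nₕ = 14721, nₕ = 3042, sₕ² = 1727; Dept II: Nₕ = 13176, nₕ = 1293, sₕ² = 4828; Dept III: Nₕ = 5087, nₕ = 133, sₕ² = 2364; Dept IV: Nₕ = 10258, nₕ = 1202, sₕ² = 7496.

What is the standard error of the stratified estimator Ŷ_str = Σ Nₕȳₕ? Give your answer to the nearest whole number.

Var(Ŷ_str) = Σₕ Nₕ²(1 − fₕ)sₕ²/nₕ.
Dept I: 14721²·(1 − 3042/14721)·1727/3042 = 9.7605906 × 10^7.
Dept II: 13176²·(1 − 1293/13176)·4828/1293 = 5.846264 × 10^8.
Dept III: 5087²·(1 − 133/5087)·2364/133 = 4.4793353 × 10^8.
Dept IV: 10258²·(1 − 1202/10258)·7496/1202 = 5.793276 × 10^8.
Sum = 1.7094934 × 10^9.
SE = √(1.7094934 × 10^9) = 41346.

41346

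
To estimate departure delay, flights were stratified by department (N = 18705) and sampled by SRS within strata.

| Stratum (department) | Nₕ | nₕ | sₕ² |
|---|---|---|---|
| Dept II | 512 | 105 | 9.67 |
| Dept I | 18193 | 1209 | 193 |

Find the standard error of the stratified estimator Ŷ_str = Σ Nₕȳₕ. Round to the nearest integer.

Var(Ŷ_str) = Σₕ Nₕ²(1 − fₕ)sₕ²/nₕ.
Dept II: 512²·(1 − 105/512)·9.67/105 = 19191.174.
Dept I: 18193²·(1 − 1209/18193)·193/1209 = 4.9325933 × 10^7.
Sum = 4.9345124 × 10^7.
SE = √(4.9345124 × 10^7) = 7025.

7025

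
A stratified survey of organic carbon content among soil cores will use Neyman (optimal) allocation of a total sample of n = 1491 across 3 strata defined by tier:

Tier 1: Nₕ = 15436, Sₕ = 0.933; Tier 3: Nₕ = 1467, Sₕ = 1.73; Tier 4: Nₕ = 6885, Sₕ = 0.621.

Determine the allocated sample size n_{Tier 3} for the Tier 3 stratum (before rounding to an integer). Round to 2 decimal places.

178.36

Neyman allocation: nₕ = n·NₕSₕ / Σⱼ NⱼSⱼ.
Σ NⱼSⱼ = 15436·0.933 + 1467·1.73 + 6885·0.621 = 21215.283.
n_{Tier 3} = 1491·1467·1.73 / 21215.283 = 178.36.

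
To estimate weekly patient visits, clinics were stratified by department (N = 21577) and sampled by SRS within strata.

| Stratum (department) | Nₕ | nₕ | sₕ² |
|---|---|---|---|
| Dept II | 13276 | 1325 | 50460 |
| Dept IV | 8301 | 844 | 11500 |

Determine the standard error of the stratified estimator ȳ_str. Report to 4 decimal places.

Var(ȳ_str) = Σₕ Wₕ²(1 − fₕ)sₕ²/nₕ with Wₕ = Nₕ/N, N = 21577.
Dept II: Wₕ = 0.61528479; term = 0.61528479²·(1 − 0.09980416)·50460/1325 = 12.978387.
Dept IV: Wₕ = 0.38471521; term = 0.38471521²·(1 − 0.10167450)·11500/844 = 1.811623.
Sum = 14.79001.
SE = √(14.79001) = 3.8458.

3.8458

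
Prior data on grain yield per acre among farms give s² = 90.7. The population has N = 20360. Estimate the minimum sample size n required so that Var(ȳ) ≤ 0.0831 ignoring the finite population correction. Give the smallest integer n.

1092

Without fpc, n₀ = s²/D = 90.7/0.0831 = 1091.4561.
Rounding up, n = 1092.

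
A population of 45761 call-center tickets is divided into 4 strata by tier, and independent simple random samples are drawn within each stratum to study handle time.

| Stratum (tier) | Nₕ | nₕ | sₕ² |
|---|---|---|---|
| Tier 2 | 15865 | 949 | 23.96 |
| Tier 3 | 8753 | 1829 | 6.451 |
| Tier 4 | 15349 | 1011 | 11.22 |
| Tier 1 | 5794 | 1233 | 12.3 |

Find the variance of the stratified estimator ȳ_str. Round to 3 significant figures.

Var(ȳ_str) = Σₕ Wₕ²(1 − fₕ)sₕ²/nₕ with Wₕ = Nₕ/N, N = 45761.
Tier 2: Wₕ = 0.34669260; term = 0.34669260²·(1 − 0.05981721)·23.96/949 = 0.0028531331.
Tier 3: Wₕ = 0.19127641; term = 0.19127641²·(1 − 0.20895693)·6.451/1829 = 1.0207898 × 10^-4.
Tier 4: Wₕ = 0.33541662; term = 0.33541662²·(1 − 0.06586748)·11.22/1011 = 0.0011663244.
Tier 1: Wₕ = 0.12661437; term = 0.12661437²·(1 − 0.21280635)·12.3/1233 = 1.2588952 × 10^-4.
Sum = 0.004247426.

0.00425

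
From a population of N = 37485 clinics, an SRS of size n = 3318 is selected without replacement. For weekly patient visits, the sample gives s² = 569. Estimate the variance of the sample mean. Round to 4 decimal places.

Under SRS without replacement, Var(ȳ) = (1 − f)·s²/n with f = n/N = 3318/37485 = 0.08851541.
Var(ȳ) = (1 − 0.08851541)·569/3318 = 0.91148459·0.17148885 = 0.15630944.

0.1563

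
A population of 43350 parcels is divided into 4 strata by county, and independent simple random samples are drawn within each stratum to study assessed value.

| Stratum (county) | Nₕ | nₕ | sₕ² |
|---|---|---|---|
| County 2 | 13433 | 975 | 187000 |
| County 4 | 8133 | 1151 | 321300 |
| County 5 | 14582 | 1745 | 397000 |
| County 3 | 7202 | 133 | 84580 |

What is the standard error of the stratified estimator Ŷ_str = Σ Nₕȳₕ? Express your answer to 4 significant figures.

Var(Ŷ_str) = Σₕ Nₕ²(1 − fₕ)sₕ²/nₕ.
County 2: 13433²·(1 − 975/13433)·187000/975 = 3.2096548 × 10^10.
County 4: 8133²·(1 − 1151/8133)·321300/1151 = 1.5851341 × 10^10.
County 5: 14582²·(1 − 1745/14582)·397000/1745 = 4.2586869 × 10^10.
County 3: 7202²·(1 − 133/7202)·84580/133 = 3.2376294 × 10^10.
Sum = 1.2291105 × 10^11.
SE = √(1.2291105 × 10^11) = 350600.

350600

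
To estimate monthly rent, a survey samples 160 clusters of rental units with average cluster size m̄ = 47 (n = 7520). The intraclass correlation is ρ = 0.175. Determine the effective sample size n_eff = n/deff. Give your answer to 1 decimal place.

830.9

deff = 1 + (47 − 1)·0.175 = 1 + 8.05 = 9.05.
n_eff = 7520 / 9.05 = 830.9.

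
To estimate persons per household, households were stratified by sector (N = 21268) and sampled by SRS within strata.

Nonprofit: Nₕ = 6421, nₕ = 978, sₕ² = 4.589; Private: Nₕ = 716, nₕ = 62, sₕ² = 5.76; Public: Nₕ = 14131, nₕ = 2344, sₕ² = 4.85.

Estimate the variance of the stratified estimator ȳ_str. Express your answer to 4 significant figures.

0.001221

Var(ȳ_str) = Σₕ Wₕ²(1 − fₕ)sₕ²/nₕ with Wₕ = Nₕ/N, N = 21268.
Nonprofit: Wₕ = 0.30190897; term = 0.30190897²·(1 − 0.15231272)·4.589/978 = 3.6254916 × 10^-4.
Private: Wₕ = 0.03366560; term = 0.03366560²·(1 − 0.08659218)·5.76/62 = 9.6176343 × 10^-5.
Public: Wₕ = 0.66442543; term = 0.66442543²·(1 − 0.16587644)·4.85/2344 = 7.6191585 × 10^-4.
Sum = 0.0012206414.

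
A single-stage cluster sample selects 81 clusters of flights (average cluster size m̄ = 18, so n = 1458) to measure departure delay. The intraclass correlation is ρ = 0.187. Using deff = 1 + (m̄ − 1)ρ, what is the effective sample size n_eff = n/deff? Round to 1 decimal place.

348.9

deff = 1 + (18 − 1)·0.187 = 1 + 3.179 = 4.179.
n_eff = 1458 / 4.179 = 348.9.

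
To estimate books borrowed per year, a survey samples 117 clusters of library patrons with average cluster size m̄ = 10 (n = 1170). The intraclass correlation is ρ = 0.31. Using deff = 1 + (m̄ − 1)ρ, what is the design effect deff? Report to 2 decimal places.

3.79

deff = 1 + (10 − 1)·0.31 = 1 + 2.79 = 3.79.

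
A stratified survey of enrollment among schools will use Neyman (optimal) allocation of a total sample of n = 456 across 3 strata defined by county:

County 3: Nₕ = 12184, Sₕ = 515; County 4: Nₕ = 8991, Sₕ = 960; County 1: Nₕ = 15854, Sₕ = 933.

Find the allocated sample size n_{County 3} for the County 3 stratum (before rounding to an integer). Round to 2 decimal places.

96.35

Neyman allocation: nₕ = n·NₕSₕ / Σⱼ NⱼSⱼ.
Σ NⱼSⱼ = 12184·515 + 8991·960 + 15854·933 = 2.9697902 × 10^7.
n_{County 3} = 456·12184·515 / (2.9697902 × 10^7) = 96.35.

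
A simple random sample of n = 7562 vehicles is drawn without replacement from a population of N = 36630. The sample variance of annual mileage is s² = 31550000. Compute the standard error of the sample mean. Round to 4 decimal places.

Under SRS without replacement, Var(ȳ) = (1 − f)·s²/n with f = n/N = 7562/36630 = 0.20644281.
Var(ȳ) = (1 − 0.20644281)·31550000/7562 = 0.79355719·4172.1767 = 3310.8608.
SE(ȳ) = √(3310.8608) = 57.5401.

57.5401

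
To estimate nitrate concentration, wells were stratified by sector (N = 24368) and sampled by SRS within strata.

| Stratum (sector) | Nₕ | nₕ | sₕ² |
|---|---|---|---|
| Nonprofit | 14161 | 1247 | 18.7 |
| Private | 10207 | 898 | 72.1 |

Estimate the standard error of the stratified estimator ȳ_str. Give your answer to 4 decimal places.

0.1322

Var(ȳ_str) = Σₕ Wₕ²(1 − fₕ)sₕ²/nₕ with Wₕ = Nₕ/N, N = 24368.
Nonprofit: Wₕ = 0.58113099; term = 0.58113099²·(1 − 0.08805875)·18.7/1247 = 0.0046183845.
Private: Wₕ = 0.41886901; term = 0.41886901²·(1 − 0.08797884)·72.1/898 = 0.01284755.
Sum = 0.017465935.
SE = √(0.017465935) = 0.1322.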